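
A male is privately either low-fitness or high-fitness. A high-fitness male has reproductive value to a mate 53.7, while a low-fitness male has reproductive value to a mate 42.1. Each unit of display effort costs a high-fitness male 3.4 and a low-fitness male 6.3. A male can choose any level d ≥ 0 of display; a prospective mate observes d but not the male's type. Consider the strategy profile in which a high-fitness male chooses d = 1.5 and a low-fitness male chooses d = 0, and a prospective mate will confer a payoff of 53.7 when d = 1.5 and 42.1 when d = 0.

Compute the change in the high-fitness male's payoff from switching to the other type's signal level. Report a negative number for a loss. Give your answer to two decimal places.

Playing d = 1.5 the high-fitness male receives 53.7 − 3.4 × 1.5 = 48.6.
Deviating to d = 0 yields 42.1 instead.
Gain from deviating: 42.1 − 48.6 = -6.50.
The gain is negative, so the high-fitness type's incentive-compatibility constraint is satisfied.

-6.50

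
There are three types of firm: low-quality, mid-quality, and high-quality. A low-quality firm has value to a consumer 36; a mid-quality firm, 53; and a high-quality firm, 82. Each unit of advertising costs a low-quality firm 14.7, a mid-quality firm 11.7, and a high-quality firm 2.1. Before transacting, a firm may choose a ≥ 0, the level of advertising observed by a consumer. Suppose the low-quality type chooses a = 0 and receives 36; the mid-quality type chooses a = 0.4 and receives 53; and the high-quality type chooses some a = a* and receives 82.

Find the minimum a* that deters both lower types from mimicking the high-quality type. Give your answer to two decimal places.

Low-quality type (on-path payoff 36) won't mimic when 36 ≥ 82 − 14.7·a*, i.e. a* ≥ 3.13.
Mid-quality type (on-path payoff 53 − 11.7×0.4 = 48.32) won't mimic when 48.32 ≥ 82 − 11.7·a*, i.e. a* ≥ 2.88.
Both must hold, so a* = max(3.13, 2.88) = 3.13. The low-quality type's constraint binds.

3.13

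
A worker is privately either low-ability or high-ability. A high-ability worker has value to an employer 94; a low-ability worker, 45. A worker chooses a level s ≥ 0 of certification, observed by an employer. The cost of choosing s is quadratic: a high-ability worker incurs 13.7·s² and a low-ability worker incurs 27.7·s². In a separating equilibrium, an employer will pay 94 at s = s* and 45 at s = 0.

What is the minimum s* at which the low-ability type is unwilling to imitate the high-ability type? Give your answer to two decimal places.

1.33

The low-ability type at s = 0 receives 45; imitating at s* yields 94 − 27.7·s*².
Indifference: 45 = 94 − 27.7·s*², so s*² = (94 − 45) / 27.7 ≈ 1.7690.
s* = √1.7690 ≈ 1.33.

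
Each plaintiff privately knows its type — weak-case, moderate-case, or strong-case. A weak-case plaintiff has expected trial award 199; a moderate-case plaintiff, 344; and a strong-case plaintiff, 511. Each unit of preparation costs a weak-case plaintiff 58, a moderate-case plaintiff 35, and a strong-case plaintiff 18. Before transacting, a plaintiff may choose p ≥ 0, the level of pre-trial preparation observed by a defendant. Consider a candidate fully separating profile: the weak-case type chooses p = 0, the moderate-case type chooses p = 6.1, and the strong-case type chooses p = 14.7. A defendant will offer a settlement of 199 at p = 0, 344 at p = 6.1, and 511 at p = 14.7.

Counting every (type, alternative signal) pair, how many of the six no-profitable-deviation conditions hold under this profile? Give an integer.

5

Strong-case (own payoff 511 − 18×14.7 = 246.4): to p=0 gives 199 → no gain ✓; to p=6.1 gives 344 − 18×6.1 = 234.2 → no gain ✓.
Weak-case (own payoff 199): to p=6.1 gives 344 − 58×6.1 = -9.8 → no gain ✓; to p=14.7 gives 511 − 58×14.7 = -341.6 → no gain ✓.
Moderate-case (own payoff 344 − 35×6.1 = 130.5): to p=0 gives 199 → profitable ✗; to p=14.7 gives 511 − 35×14.7 = -3.5 → no gain ✓.
5 of the 6 constraints hold; not an equilibrium.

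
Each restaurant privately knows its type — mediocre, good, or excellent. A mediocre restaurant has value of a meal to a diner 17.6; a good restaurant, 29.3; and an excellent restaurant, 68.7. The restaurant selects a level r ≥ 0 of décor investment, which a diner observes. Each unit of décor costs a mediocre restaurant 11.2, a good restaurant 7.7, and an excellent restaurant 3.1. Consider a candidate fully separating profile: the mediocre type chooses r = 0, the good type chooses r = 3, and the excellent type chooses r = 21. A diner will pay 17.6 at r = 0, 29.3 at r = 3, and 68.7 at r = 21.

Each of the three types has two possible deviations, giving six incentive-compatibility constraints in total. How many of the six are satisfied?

3

Mediocre (own payoff 17.6): to r=3 gives 29.3 − 11.2×3 = -4.3 → no gain ✓; to r=21 gives 68.7 − 11.2×21 = -166.5 → no gain ✓.
Excellent (own payoff 68.7 − 3.1×21 = 3.6): to r=0 gives 17.6 → profitable ✗; to r=3 gives 29.3 − 3.1×3 = 20 → profitable ✗.
Good (own payoff 29.3 − 7.7×3 = 6.2): to r=0 gives 17.6 → profitable ✗; to r=21 gives 68.7 − 7.7×21 = -93 → no gain ✓.
3 of the 6 constraints hold; not an equilibrium.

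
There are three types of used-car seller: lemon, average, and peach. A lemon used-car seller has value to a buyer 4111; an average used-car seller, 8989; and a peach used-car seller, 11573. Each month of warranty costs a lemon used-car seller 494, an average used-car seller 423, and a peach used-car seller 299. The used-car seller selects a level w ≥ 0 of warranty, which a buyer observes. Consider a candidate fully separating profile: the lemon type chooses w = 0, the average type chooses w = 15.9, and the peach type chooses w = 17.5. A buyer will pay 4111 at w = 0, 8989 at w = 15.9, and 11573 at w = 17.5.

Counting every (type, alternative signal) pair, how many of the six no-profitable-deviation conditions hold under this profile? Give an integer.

Average (own payoff 8989 − 423×15.9 = 2263.3): to w=0 gives 4111 → profitable ✗; to w=17.5 gives 11573 − 423×17.5 = 4170.5 → profitable ✗.
Lemon (own payoff 4111): to w=15.9 gives 8989 − 494×15.9 = 1134.4 → no gain ✓; to w=17.5 gives 11573 − 494×17.5 = 2928 → no gain ✓.
Peach (own payoff 11573 − 299×17.5 = 6340.5): to w=0 gives 4111 → no gain ✓; to w=15.9 gives 8989 − 299×15.9 = 4234.9 → no gain ✓.
4 of the 6 constraints hold; not an equilibrium.

4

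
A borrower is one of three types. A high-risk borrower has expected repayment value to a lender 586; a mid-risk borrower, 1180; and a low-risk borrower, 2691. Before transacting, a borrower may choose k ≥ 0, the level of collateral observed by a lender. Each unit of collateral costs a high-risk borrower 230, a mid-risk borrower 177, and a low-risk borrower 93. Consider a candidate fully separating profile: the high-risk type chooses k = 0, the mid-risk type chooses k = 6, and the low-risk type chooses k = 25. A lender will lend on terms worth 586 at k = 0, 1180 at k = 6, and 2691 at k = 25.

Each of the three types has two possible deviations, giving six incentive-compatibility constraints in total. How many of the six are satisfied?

3

High-risk (own payoff 586): to k=6 gives 1180 − 230×6 = -200 → no gain ✓; to k=25 gives 2691 − 230×25 = -3059 → no gain ✓.
Mid-risk (own payoff 1180 − 177×6 = 118): to k=0 gives 586 → profitable ✗; to k=25 gives 2691 − 177×25 = -1734 → no gain ✓.
Low-risk (own payoff 2691 − 93×25 = 366): to k=0 gives 586 → profitable ✗; to k=6 gives 1180 − 93×6 = 622 → profitable ✗.
3 of the 6 constraints hold; not an equilibrium.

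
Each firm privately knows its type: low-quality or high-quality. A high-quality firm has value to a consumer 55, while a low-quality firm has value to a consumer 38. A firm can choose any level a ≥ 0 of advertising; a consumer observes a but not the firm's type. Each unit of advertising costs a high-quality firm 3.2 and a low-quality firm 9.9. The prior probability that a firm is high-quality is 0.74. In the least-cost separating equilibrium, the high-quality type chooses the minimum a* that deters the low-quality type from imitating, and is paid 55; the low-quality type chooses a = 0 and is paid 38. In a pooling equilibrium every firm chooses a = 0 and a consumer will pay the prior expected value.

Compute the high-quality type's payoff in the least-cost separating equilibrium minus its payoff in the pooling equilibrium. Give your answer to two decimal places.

Least-cost separating signal: a* solves 38 = 55 − 9.9·a*, so a* = (55 − 38)/9.9 ≈ 1.7172.
High-quality type's separating payoff: 55 − 3.2 × a* = 55 − 3.2 × (55 − 38)/9.9 = 55 − 54.4/9.9 ≈ 49.5051.
Pooling payoff: 0.74 × 55 + 0.26 × 38 = 50.58.
Difference: 49.5051 − 50.58 = -1.0749, i.e. -1.07 to two decimal places.
The high-quality type would prefer the pooling outcome.

-1.07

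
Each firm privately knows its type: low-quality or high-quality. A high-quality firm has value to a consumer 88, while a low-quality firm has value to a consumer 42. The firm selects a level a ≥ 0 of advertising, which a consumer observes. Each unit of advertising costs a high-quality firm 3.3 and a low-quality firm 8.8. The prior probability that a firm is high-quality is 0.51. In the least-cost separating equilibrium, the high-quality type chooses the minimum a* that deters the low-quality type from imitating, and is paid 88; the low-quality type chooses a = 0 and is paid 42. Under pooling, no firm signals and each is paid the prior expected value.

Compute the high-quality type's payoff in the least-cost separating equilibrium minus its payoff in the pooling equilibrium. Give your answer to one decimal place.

Least-cost separating signal: a* solves 42 = 88 − 8.8·a*, so a* = (88 − 42)/8.8 ≈ 5.2273.
High-quality type's separating payoff: 88 − 3.3 × a* = 88 − 3.3 × (88 − 42)/8.8 = 88 − 151.8/8.8 = 70.75.
Pooling payoff: 0.51 × 88 + 0.49 × 42 = 65.46.
Difference: 70.75 − 65.46 = 5.29, i.e. 5.3 to one decimal place.
The high-quality type prefers to separate.

5.3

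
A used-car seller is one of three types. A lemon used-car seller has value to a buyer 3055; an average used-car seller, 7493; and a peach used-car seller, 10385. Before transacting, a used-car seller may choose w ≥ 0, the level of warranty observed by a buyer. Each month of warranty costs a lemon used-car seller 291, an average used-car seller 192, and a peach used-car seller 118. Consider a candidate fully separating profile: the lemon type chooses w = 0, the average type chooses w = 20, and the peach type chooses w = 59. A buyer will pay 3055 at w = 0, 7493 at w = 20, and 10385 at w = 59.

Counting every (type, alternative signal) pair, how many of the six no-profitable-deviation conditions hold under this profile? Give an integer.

5

Peach (own payoff 10385 − 118×59 = 3423): to w=0 gives 3055 → no gain ✓; to w=20 gives 7493 − 118×20 = 5133 → profitable ✗.
Average (own payoff 7493 − 192×20 = 3653): to w=0 gives 3055 → no gain ✓; to w=59 gives 10385 − 192×59 = -943 → no gain ✓.
Lemon (own payoff 3055): to w=20 gives 7493 − 291×20 = 1673 → no gain ✓; to w=59 gives 10385 − 291×59 = -6784 → no gain ✓.
5 of the 6 constraints hold; not an equilibrium.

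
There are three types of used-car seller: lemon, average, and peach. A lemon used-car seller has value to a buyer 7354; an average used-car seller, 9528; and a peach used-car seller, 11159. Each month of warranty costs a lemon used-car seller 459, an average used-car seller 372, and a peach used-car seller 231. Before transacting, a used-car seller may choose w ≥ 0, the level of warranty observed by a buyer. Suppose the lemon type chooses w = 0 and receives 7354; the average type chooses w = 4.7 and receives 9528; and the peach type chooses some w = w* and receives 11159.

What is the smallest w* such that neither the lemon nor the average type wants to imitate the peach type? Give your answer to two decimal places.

9.08

Lemon type (on-path payoff 7354) won't mimic when 7354 ≥ 11159 − 459·w*, i.e. w* ≥ 8.29.
Average type (on-path payoff 9528 − 372×4.7 = 7779.6) won't mimic when 7779.6 ≥ 11159 − 372·w*, i.e. w* ≥ 9.08.
Both must hold, so w* = max(8.29, 9.08) = 9.08. The average type's constraint binds.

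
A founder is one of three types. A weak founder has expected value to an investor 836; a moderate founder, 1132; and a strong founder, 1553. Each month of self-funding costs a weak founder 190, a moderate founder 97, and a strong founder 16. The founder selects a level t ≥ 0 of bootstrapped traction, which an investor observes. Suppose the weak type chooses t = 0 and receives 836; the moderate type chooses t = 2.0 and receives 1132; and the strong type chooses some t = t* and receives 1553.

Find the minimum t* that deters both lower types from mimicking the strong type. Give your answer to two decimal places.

6.34

Moderate type (on-path payoff 1132 − 97×2.0 = 938) won't mimic when 938 ≥ 1553 − 97·t*, i.e. t* ≥ 6.34.
Weak type (on-path payoff 836) won't mimic when 836 ≥ 1553 − 190·t*, i.e. t* ≥ 3.77.
Both must hold, so t* = max(3.77, 6.34) = 6.34. The moderate type's constraint binds.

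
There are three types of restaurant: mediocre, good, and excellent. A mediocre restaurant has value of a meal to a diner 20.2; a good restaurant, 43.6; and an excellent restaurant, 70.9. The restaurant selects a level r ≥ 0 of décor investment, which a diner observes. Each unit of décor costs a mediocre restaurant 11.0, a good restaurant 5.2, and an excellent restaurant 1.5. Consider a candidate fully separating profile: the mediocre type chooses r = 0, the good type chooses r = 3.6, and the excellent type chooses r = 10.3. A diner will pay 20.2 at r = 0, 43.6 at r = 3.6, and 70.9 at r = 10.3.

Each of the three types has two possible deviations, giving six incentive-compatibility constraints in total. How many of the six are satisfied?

Excellent (own payoff 70.9 − 1.5×10.3 = 55.45): to r=0 gives 20.2 → no gain ✓; to r=3.6 gives 43.6 − 1.5×3.6 = 38.2 → no gain ✓.
Good (own payoff 43.6 − 5.2×3.6 = 24.88): to r=0 gives 20.2 → no gain ✓; to r=10.3 gives 70.9 − 5.2×10.3 = 17.34 → no gain ✓.
Mediocre (own payoff 20.2): to r=3.6 gives 43.6 − 11.0×3.6 = 4 → no gain ✓; to r=10.3 gives 70.9 − 11.0×10.3 = -42.4 → no gain ✓.
6 of the 6 constraints hold; this profile is a separating equilibrium.

6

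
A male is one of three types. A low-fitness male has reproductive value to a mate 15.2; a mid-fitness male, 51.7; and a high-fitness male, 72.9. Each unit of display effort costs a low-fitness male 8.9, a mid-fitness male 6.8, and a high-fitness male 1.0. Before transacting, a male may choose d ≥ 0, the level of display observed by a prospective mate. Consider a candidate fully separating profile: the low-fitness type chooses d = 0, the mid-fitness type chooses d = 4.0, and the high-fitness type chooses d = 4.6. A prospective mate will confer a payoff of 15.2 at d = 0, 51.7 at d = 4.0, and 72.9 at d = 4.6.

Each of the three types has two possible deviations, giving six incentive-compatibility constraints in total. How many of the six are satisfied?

3

Low-fitness (own payoff 15.2): to d=4.0 gives 51.7 − 8.9×4.0 = 16.1 → profitable ✗; to d=4.6 gives 72.9 − 8.9×4.6 = 31.96 → profitable ✗.
Mid-fitness (own payoff 51.7 − 6.8×4.0 = 24.5): to d=0 gives 15.2 → no gain ✓; to d=4.6 gives 72.9 − 6.8×4.6 = 41.62 → profitable ✗.
High-fitness (own payoff 72.9 − 1.0×4.6 = 68.3): to d=0 gives 15.2 → no gain ✓; to d=4.0 gives 51.7 − 1.0×4.0 = 47.7 → no gain ✓.
3 of the 6 constraints hold; not an equilibrium.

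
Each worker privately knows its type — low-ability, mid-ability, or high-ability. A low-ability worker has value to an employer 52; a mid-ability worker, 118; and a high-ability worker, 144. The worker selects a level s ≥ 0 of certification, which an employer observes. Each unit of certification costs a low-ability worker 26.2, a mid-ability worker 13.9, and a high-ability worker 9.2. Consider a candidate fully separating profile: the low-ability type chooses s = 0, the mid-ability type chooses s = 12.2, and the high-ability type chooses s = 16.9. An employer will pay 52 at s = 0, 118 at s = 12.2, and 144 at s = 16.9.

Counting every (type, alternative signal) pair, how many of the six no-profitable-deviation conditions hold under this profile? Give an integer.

Mid-ability (own payoff 118 − 13.9×12.2 = -51.58): to s=0 gives 52 → profitable ✗; to s=16.9 gives 144 − 13.9×16.9 = -90.91 → no gain ✓.
High-ability (own payoff 144 − 9.2×16.9 = -11.48): to s=0 gives 52 → profitable ✗; to s=12.2 gives 118 − 9.2×12.2 = 5.76 → profitable ✗.
Low-ability (own payoff 52): to s=12.2 gives 118 − 26.2×12.2 = -201.64 → no gain ✓; to s=16.9 gives 144 − 26.2×16.9 = -298.78 → no gain ✓.
3 of the 6 constraints hold; not an equilibrium.

3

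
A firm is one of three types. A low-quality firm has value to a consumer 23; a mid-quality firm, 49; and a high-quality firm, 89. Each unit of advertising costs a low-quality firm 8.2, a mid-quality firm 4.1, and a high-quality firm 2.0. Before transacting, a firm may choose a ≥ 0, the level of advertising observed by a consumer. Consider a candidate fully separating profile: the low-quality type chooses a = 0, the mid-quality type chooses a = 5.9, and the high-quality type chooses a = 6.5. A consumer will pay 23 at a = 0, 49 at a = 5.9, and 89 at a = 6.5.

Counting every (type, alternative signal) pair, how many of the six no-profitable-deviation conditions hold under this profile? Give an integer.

High-quality (own payoff 89 − 2.0×6.5 = 76): to a=0 gives 23 → no gain ✓; to a=5.9 gives 49 − 2.0×5.9 = 37.2 → no gain ✓.
Low-quality (own payoff 23): to a=5.9 gives 49 − 8.2×5.9 = 0.62 → no gain ✓; to a=6.5 gives 89 − 8.2×6.5 = 35.7 → profitable ✗.
Mid-quality (own payoff 49 − 4.1×5.9 = 24.81): to a=0 gives 23 → no gain ✓; to a=6.5 gives 89 − 4.1×6.5 = 62.35 → profitable ✗.
4 of the 6 constraints hold; not an equilibrium.

4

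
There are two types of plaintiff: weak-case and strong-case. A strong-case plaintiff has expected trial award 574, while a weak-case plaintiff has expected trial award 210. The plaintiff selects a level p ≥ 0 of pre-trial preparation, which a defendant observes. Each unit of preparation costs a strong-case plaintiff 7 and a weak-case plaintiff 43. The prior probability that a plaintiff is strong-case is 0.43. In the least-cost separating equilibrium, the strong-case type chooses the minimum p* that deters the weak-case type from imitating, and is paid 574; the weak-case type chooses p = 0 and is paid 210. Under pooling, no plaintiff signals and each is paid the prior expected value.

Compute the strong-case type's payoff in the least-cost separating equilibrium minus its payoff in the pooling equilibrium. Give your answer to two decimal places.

148.22

Least-cost separating signal: p* solves 210 = 574 − 43·p*, so p* = (574 − 210)/43 ≈ 8.4651.
Strong-case type's separating payoff: 574 − 7 × p* = 574 − 7 × (574 − 210)/43 = 574 − 2548/43 ≈ 514.7442.
Pooling payoff: 0.43 × 574 + 0.57 × 210 = 366.52.
Difference: 514.7442 − 366.52 = 148.2242, i.e. 148.22 to two decimal places.
The strong-case type prefers to separate.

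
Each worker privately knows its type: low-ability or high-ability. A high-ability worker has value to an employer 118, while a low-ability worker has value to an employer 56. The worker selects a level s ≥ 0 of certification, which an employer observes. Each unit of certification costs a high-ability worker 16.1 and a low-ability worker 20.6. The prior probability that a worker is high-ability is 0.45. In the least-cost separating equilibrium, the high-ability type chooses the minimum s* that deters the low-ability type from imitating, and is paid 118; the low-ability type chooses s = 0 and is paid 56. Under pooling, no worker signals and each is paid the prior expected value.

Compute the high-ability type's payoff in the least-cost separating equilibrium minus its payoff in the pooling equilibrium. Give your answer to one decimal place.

Least-cost separating signal: s* solves 56 = 118 − 20.6·s*, so s* = (118 − 56)/20.6 ≈ 3.0097.
High-ability type's separating payoff: 118 − 16.1 × s* = 118 − 16.1 × (118 − 56)/20.6 = 118 − 998.2/20.6 ≈ 69.544.
Pooling payoff: 0.45 × 118 + 0.55 × 56 = 83.9.
Difference: 69.544 − 83.9 = -14.356, i.e. -14.4 to one decimal place.
The high-ability type would prefer the pooling outcome.

-14.4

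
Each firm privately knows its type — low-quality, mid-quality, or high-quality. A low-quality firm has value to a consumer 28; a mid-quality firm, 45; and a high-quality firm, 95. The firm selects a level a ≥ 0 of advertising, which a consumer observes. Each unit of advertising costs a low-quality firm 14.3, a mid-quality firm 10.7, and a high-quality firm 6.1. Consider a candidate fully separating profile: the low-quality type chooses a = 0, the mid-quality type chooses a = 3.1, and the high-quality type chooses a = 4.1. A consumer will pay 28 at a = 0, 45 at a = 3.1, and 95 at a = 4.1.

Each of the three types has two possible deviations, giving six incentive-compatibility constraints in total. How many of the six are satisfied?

3

High-quality (own payoff 95 − 6.1×4.1 = 69.99): to a=0 gives 28 → no gain ✓; to a=3.1 gives 45 − 6.1×3.1 = 26.09 → no gain ✓.
Low-quality (own payoff 28): to a=3.1 gives 45 − 14.3×3.1 = 0.67 → no gain ✓; to a=4.1 gives 95 − 14.3×4.1 = 36.37 → profitable ✗.
Mid-quality (own payoff 45 − 10.7×3.1 = 11.83): to a=0 gives 28 → profitable ✗; to a=4.1 gives 95 − 10.7×4.1 = 51.13 → profitable ✗.
3 of the 6 constraints hold; not an equilibrium.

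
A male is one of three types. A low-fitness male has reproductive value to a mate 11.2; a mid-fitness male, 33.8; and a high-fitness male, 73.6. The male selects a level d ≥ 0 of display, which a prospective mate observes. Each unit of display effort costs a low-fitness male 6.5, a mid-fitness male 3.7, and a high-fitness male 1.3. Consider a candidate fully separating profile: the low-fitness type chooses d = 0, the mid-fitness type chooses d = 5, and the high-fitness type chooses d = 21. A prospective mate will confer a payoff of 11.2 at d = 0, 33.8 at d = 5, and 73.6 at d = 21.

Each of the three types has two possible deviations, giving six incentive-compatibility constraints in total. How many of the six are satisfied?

Mid-fitness (own payoff 33.8 − 3.7×5 = 15.3): to d=0 gives 11.2 → no gain ✓; to d=21 gives 73.6 − 3.7×21 = -4.1 → no gain ✓.
High-fitness (own payoff 73.6 − 1.3×21 = 46.3): to d=0 gives 11.2 → no gain ✓; to d=5 gives 33.8 − 1.3×5 = 27.3 → no gain ✓.
Low-fitness (own payoff 11.2): to d=5 gives 33.8 − 6.5×5 = 1.3 → no gain ✓; to d=21 gives 73.6 − 6.5×21 = -62.9 → no gain ✓.
6 of the 6 constraints hold; this profile is a separating equilibrium.

6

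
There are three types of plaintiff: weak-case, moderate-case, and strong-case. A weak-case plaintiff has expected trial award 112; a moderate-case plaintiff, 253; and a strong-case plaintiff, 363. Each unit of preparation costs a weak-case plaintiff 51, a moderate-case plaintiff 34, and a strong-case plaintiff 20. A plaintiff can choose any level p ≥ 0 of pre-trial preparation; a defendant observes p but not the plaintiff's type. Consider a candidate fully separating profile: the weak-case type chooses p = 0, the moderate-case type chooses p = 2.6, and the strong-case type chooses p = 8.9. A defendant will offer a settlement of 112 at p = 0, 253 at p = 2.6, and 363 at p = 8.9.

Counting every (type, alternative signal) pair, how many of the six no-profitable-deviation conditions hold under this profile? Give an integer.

4

Strong-case (own payoff 363 − 20×8.9 = 185): to p=0 gives 112 → no gain ✓; to p=2.6 gives 253 − 20×2.6 = 201 → profitable ✗.
Weak-case (own payoff 112): to p=2.6 gives 253 − 51×2.6 = 120.4 → profitable ✗; to p=8.9 gives 363 − 51×8.9 = -90.9 → no gain ✓.
Moderate-case (own payoff 253 − 34×2.6 = 164.6): to p=0 gives 112 → no gain ✓; to p=8.9 gives 363 − 34×8.9 = 60.4 → no gain ✓.
4 of the 6 constraints hold; not an equilibrium.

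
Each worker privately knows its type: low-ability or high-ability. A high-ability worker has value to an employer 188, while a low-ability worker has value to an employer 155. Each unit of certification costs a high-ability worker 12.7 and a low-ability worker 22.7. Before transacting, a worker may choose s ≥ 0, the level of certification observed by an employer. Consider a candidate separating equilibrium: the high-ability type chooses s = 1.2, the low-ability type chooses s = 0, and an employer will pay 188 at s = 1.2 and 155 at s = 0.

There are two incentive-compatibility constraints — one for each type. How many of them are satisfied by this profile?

1

Low-ability type: stay at 0 → 155; mimic → 188 − 22.7 × 1.2 = 160.76. IC fails (155 < 160.76).
High-ability type: signal → 188 − 12.7 × 1.2 = 172.76; deviate to 0 → 155. IC holds (172.76 ≥ 155).
1 of 2 constraints hold, so this profile is not an equilibrium.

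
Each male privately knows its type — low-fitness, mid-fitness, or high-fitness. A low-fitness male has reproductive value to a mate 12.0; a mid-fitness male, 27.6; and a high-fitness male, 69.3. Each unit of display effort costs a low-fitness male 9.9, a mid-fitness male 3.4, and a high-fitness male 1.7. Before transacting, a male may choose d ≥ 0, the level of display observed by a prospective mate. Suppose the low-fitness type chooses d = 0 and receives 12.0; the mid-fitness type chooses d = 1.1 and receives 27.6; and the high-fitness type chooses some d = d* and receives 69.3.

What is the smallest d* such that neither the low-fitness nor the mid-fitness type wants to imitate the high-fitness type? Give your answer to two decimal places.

Low-fitness type (on-path payoff 12.0) won't mimic when 12.0 ≥ 69.3 − 9.9·d*, i.e. d* ≥ 5.79.
Mid-fitness type (on-path payoff 27.6 − 3.4×1.1 = 23.86) won't mimic when 23.86 ≥ 69.3 − 3.4·d*, i.e. d* ≥ 13.36.
Both must hold, so d* = max(5.79, 13.36) = 13.36. The mid-fitness type's constraint binds.

13.36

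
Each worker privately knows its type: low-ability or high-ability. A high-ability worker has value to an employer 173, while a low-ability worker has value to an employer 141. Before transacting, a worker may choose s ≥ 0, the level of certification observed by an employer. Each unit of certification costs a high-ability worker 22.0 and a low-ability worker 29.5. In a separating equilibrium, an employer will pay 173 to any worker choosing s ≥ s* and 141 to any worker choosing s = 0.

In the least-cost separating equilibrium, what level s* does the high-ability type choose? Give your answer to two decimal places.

1.08

A low-ability worker choosing s = 0 receives 141.
Imitating at s* instead would pay 173 at cost 29.5·s*, netting 173 − 29.5·s*.
Indifference: 141 = 173 − 29.5·s*, so s* = (173 − 141) / 29.5 ≈ 1.08.
At s* the low-ability type's incentive constraint just binds; the high-ability type strictly prefers s* since its per-unit cost is lower.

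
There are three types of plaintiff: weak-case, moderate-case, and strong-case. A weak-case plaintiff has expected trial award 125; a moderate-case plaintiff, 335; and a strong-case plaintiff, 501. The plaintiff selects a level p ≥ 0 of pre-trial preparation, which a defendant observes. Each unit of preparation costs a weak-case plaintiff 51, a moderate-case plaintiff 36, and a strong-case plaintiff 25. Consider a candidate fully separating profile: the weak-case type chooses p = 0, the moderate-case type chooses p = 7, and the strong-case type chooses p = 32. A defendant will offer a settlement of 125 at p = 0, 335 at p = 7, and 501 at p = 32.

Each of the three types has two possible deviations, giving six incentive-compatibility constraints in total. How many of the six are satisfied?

3

Moderate-case (own payoff 335 − 36×7 = 83): to p=0 gives 125 → profitable ✗; to p=32 gives 501 − 36×32 = -651 → no gain ✓.
Weak-case (own payoff 125): to p=7 gives 335 − 51×7 = -22 → no gain ✓; to p=32 gives 501 − 51×32 = -1131 → no gain ✓.
Strong-case (own payoff 501 − 25×32 = -299): to p=0 gives 125 → profitable ✗; to p=7 gives 335 − 25×7 = 160 → profitable ✗.
3 of the 6 constraints hold; not an equilibrium.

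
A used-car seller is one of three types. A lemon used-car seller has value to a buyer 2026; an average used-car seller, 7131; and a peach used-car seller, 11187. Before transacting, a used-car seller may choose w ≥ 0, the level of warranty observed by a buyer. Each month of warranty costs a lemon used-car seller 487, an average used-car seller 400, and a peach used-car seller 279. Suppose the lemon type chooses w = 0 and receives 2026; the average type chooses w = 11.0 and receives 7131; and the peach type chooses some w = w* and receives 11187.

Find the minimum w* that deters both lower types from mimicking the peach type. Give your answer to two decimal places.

21.14

Lemon type (on-path payoff 2026) won't mimic when 2026 ≥ 11187 − 487·w*, i.e. w* ≥ 18.81.
Average type (on-path payoff 7131 − 400×11.0 = 2731) won't mimic when 2731 ≥ 11187 − 400·w*, i.e. w* ≥ 21.14.
Both must hold, so w* = max(18.81, 21.14) = 21.14. The average type's constraint binds.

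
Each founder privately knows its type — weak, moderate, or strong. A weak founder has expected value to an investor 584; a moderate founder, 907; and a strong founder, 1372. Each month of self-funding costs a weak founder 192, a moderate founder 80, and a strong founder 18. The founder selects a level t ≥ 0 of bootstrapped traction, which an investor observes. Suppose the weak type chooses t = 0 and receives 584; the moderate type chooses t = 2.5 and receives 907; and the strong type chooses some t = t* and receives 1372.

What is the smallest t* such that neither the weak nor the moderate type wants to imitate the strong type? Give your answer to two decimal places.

8.31

Moderate type (on-path payoff 907 − 80×2.5 = 707) won't mimic when 707 ≥ 1372 − 80·t*, i.e. t* ≥ 8.31.
Weak type (on-path payoff 584) won't mimic when 584 ≥ 1372 − 192·t*, i.e. t* ≥ 4.10.
Both must hold, so t* = max(4.10, 8.31) = 8.31. The moderate type's constraint binds.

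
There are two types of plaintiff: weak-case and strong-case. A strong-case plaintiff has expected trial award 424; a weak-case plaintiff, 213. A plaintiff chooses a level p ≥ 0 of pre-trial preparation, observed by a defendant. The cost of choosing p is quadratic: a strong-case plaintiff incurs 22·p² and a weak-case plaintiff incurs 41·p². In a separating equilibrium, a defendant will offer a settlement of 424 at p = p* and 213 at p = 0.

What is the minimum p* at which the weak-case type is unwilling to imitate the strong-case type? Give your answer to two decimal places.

The weak-case type at p = 0 receives 213; imitating at p* yields 424 − 41·p*².
Indifference: 213 = 424 − 41·p*², so p*² = (424 − 213) / 41 ≈ 5.1463.
p* = √5.1463 ≈ 2.27.

2.27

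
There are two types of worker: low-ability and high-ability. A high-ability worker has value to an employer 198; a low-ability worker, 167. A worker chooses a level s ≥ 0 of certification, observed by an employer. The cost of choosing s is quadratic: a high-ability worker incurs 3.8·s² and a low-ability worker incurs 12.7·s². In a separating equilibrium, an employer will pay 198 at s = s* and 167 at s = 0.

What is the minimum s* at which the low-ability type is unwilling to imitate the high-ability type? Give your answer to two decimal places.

The low-ability type at s = 0 receives 167; imitating at s* yields 198 − 12.7·s*².
Indifference: 167 = 198 − 12.7·s*², so s*² = (198 − 167) / 12.7 ≈ 2.4409.
s* = √2.4409 ≈ 1.56.

1.56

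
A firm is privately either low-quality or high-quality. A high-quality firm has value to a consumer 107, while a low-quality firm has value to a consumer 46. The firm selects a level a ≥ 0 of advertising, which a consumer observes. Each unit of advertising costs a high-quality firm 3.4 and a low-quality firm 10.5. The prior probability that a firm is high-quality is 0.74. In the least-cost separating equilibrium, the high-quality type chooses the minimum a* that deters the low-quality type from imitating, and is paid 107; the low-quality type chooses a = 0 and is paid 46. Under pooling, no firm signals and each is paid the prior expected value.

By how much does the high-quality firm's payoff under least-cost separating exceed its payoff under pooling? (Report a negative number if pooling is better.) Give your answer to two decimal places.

-3.89

Least-cost separating signal: a* solves 46 = 107 − 10.5·a*, so a* = (107 − 46)/10.5 ≈ 5.8095.
High-quality type's separating payoff: 107 − 3.4 × a* = 107 − 3.4 × (107 − 46)/10.5 = 107 − 207.4/10.5 ≈ 87.2476.
Pooling payoff: 0.74 × 107 + 0.26 × 46 = 91.14.
Difference: 87.2476 − 91.14 = -3.8924, i.e. -3.89 to two decimal places.
The high-quality type would prefer the pooling outcome.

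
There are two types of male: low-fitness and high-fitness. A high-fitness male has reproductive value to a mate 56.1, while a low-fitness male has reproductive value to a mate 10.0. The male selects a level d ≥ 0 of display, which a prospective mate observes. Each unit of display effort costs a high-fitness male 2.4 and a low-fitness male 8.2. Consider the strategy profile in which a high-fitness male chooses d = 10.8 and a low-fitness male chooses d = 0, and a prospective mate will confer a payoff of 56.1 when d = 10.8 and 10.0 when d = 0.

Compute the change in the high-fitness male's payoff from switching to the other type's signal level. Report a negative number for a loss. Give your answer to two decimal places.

-20.18

Playing d = 10.8 the high-fitness male receives 56.1 − 2.4 × 10.8 = 30.18.
Deviating to d = 0 yields 10.0 instead.
Gain from deviating: 10.0 − 30.18 = -20.18.
The gain is negative, so the high-fitness type's incentive-compatibility constraint is satisfied.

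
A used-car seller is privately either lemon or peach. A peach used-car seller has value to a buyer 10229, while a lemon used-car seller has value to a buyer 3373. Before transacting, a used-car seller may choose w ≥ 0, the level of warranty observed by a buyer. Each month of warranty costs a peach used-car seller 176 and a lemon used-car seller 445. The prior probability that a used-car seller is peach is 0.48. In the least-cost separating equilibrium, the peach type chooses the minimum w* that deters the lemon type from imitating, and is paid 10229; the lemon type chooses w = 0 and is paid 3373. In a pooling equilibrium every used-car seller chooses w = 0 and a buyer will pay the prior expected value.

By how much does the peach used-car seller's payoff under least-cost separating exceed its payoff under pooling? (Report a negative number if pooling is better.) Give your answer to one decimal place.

853.5

Least-cost separating signal: w* solves 3373 = 10229 − 445·w*, so w* = (10229 − 3373)/445 ≈ 15.4067.
Peach type's separating payoff: 10229 − 176 × w* = 10229 − 176 × (10229 − 3373)/445 = 10229 − 1206656/445 ≈ 7517.413.
Pooling payoff: 0.48 × 10229 + 0.52 × 3373 = 6663.88.
Difference: 7517.413 − 6663.88 = 853.533, i.e. 853.5 to one decimal place.
The peach type prefers to separate.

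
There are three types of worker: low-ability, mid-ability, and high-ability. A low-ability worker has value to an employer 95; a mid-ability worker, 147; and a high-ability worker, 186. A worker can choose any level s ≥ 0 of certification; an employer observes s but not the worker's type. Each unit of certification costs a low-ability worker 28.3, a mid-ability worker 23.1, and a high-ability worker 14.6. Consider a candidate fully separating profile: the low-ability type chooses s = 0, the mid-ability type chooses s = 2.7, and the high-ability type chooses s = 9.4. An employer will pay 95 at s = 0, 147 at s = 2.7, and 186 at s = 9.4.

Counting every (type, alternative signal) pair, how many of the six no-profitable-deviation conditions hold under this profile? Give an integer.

High-ability (own payoff 186 − 14.6×9.4 = 48.76): to s=0 gives 95 → profitable ✗; to s=2.7 gives 147 − 14.6×2.7 = 107.58 → profitable ✗.
Low-ability (own payoff 95): to s=2.7 gives 147 − 28.3×2.7 = 70.59 → no gain ✓; to s=9.4 gives 186 − 28.3×9.4 = -80.02 → no gain ✓.
Mid-ability (own payoff 147 − 23.1×2.7 = 84.63): to s=0 gives 95 → profitable ✗; to s=9.4 gives 186 − 23.1×9.4 = -31.14 → no gain ✓.
3 of the 6 constraints hold; not an equilibrium.

3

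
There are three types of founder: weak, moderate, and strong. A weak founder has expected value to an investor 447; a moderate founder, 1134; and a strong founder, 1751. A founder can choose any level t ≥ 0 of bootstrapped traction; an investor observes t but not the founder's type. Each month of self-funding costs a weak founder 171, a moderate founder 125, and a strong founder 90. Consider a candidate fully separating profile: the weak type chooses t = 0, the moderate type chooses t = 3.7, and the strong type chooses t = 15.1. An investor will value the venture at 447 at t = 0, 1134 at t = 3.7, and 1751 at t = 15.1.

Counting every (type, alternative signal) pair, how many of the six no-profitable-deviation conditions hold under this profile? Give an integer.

Strong (own payoff 1751 − 90×15.1 = 392): to t=0 gives 447 → profitable ✗; to t=3.7 gives 1134 − 90×3.7 = 801 → profitable ✗.
Weak (own payoff 447): to t=3.7 gives 1134 − 171×3.7 = 501.3 → profitable ✗; to t=15.1 gives 1751 − 171×15.1 = -831.1 → no gain ✓.
Moderate (own payoff 1134 − 125×3.7 = 671.5): to t=0 gives 447 → no gain ✓; to t=15.1 gives 1751 − 125×15.1 = -136.5 → no gain ✓.
3 of the 6 constraints hold; not an equilibrium.

3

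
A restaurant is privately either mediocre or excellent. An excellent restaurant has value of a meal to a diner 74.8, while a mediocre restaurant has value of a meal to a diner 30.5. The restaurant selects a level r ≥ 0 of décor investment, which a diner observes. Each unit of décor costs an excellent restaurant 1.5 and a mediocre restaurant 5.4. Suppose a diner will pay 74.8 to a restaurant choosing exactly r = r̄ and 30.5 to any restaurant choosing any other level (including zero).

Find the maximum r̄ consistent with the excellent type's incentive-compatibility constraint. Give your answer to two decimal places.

29.53

Choosing r̄ yields the excellent type 74.8 − 1.5·r̄; choosing zero yields 30.5.
The excellent type is indifferent at 74.8 − 1.5·r̄ = 30.5, i.e. r̄ = (74.8 − 30.5) / 1.5 ≈ 29.53.
For any r̄ above 29.53 the excellent type would rather pool at zero, so separation collapses.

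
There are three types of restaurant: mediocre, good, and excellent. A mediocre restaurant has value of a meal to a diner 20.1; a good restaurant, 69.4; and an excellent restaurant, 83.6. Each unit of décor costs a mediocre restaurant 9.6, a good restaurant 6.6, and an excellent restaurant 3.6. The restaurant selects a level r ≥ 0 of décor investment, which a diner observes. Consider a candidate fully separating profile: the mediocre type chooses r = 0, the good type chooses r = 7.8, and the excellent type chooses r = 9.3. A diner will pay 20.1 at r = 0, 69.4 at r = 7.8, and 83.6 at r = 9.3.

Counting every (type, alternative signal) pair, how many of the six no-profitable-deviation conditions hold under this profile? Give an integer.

Good (own payoff 69.4 − 6.6×7.8 = 17.92): to r=0 gives 20.1 → profitable ✗; to r=9.3 gives 83.6 − 6.6×9.3 = 22.22 → profitable ✗.
Excellent (own payoff 83.6 − 3.6×9.3 = 50.12): to r=0 gives 20.1 → no gain ✓; to r=7.8 gives 69.4 − 3.6×7.8 = 41.32 → no gain ✓.
Mediocre (own payoff 20.1): to r=7.8 gives 69.4 − 9.6×7.8 = -5.48 → no gain ✓; to r=9.3 gives 83.6 − 9.6×9.3 = -5.68 → no gain ✓.
4 of the 6 constraints hold; not an equilibrium.

4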